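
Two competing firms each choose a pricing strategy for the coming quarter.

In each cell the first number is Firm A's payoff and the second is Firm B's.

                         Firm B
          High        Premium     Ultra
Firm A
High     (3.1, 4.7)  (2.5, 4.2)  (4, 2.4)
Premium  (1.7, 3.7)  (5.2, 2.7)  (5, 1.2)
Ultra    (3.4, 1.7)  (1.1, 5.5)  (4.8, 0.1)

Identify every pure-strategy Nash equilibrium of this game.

No pure-strategy Nash equilibrium.

Mark each player's best response to every combination of opponents' strategies; a profile where every player is best-responding is a pure Nash equilibrium.
Firm A against High: payoffs 3.1, 1.7, 3.4 → best response Ultra.
Firm A against Premium: payoffs 2.5, 5.2, 1.1 → best response Premium.
Firm A against Ultra: payoffs 4, 5, 4.8 → best response Premium.
Firm B against High: payoffs 4.7, 4.2, 2.4 → best response High.
Firm B against Premium: payoffs 3.7, 2.7, 1.2 → best response High.
Firm B against Ultra: payoffs 1.7, 5.5, 0.1 → best response Premium.
No profile is a mutual best response for all players.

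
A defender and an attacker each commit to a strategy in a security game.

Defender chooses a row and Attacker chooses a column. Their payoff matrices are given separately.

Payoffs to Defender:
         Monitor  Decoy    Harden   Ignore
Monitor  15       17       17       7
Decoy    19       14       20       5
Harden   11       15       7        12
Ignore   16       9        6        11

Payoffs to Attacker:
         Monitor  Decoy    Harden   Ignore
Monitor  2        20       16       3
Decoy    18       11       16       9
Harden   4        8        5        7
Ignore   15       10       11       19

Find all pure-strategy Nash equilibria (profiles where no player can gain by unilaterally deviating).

For each strategy profile, look for a profitable unilateral deviation.
(Monitor, Monitor): Defender can switch to Decoy (15 → 19). Not NE.
(Monitor, Decoy): Defender gets 17, best alternative 15; Attacker gets 20, best alternative 16. No profitable deviation — NE.
(Monitor, Harden): Defender can switch to Decoy (17 → 20). Not NE.
(Monitor, Ignore): Defender can switch to Harden (7 → 12). Not NE.
(Decoy, Monitor): Defender gets 19, best alternative 16; Attacker gets 18, best alternative 16. No profitable deviation — NE.
(Decoy, Decoy): Defender can switch to Monitor (14 → 17). Not NE.
(Decoy, Harden): Attacker can switch to Monitor (16 → 18). Not NE.
(Decoy, Ignore): Defender can switch to Monitor (5 → 7). Not NE.
(Harden, Monitor): Defender can switch to Monitor (11 → 15). Not NE.
(Harden, Decoy): Defender can switch to Monitor (15 → 17). Not NE.
(Harden, Harden): Defender can switch to Monitor (7 → 17). Not NE.
(Harden, Ignore): Attacker can switch to Decoy (7 → 8). Not NE.
(Ignore, Monitor): Defender can switch to Decoy (16 → 19). Not NE.
(Ignore, Decoy): Defender can switch to Monitor (9 → 17). Not NE.
(The remaining 2 profiles each have a profitable deviation by the same check.)

The pure Nash equilibria are (Monitor, Decoy), (Decoy, Monitor).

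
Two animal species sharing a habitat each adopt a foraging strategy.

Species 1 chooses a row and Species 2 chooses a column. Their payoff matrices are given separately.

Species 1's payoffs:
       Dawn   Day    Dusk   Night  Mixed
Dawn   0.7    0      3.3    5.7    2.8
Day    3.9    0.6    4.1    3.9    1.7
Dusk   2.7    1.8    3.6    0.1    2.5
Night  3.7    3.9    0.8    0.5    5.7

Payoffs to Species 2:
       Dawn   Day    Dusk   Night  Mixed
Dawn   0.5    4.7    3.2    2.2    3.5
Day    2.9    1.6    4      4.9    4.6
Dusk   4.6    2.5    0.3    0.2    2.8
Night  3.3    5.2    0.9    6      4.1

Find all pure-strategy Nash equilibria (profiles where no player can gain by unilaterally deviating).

There is no pure-strategy Nash equilibrium.

Check each profile: it is a Nash equilibrium iff no player can strictly gain by switching unilaterally.
(Dawn, Dawn): Species 1 can switch to Day (0.7 → 3.9). Not NE.
(Dawn, Day): Species 1 can switch to Day (0 → 0.6). Not NE.
(Dawn, Dusk): Species 1 can switch to Day (3.3 → 4.1). Not NE.
(Dawn, Night): Species 2 can switch to Day (2.2 → 4.7). Not NE.
(Dawn, Mixed): Species 1 can switch to Night (2.8 → 5.7). Not NE.
(Day, Dawn): Species 2 can switch to Dusk (2.9 → 4). Not NE.
(Day, Day): Species 1 can switch to Dusk (0.6 → 1.8). Not NE.
(Day, Dusk): Species 2 can switch to Night (4 → 4.9). Not NE.
(The remaining 12 profiles each have a profitable deviation by the same check.)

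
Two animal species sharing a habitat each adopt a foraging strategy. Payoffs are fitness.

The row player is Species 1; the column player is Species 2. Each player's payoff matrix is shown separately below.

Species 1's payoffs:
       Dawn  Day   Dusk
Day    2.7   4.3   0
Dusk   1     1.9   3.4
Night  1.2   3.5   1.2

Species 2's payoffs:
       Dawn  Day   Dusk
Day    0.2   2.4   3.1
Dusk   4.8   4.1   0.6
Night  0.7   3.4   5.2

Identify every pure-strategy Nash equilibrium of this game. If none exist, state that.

This game has no pure Nash equilibrium.

(Day, Dawn): Species 2 can switch to Day (0.2 → 2.4). Not NE.
(Day, Day): Species 2 can switch to Dusk (2.4 → 3.1). Not NE.
(Day, Dusk): Species 1 can switch to Dusk (0 → 3.4). Not NE.
(Dusk, Dawn): Species 1 can switch to Day (1 → 2.7). Not NE.
(Dusk, Day): Species 1 can switch to Day (1.9 → 4.3). Not NE.
(Dusk, Dusk): Species 2 can switch to Dawn (0.6 → 4.8). Not NE.
(Night, Dawn): Species 1 can switch to Day (1.2 → 2.7). Not NE.
(Night, Day): Species 1 can switch to Day (3.5 → 4.3). Not NE.
(The remaining 1 profile has a profitable deviation by the same check.)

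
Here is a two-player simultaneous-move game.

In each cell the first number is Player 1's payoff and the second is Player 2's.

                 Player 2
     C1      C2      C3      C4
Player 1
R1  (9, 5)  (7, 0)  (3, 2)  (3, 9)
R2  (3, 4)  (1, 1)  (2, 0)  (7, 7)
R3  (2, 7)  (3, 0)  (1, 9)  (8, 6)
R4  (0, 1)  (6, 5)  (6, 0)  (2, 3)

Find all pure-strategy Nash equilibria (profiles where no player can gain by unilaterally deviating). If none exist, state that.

Mark each player's best response to every combination of opponents' strategies; a profile where every player is best-responding is a pure Nash equilibrium.
Player 1 against C1: payoffs 9, 3, 2, 0 → best response R1.
Player 1 against C2: payoffs 7, 1, 3, 6 → best response R1.
Player 1 against C3: payoffs 3, 2, 1, 6 → best response R4.
Player 1 against C4: payoffs 3, 7, 8, 2 → best response R3.
Player 2 against R1: payoffs 5, 0, 2, 9 → best response C4.
Player 2 against R2: payoffs 4, 1, 0, 7 → best response C4.
Player 2 against R3: payoffs 7, 0, 9, 6 → best response C3.
Player 2 against R4: payoffs 1, 5, 0, 3 → best response C2.
No profile is a mutual best response for all players.

This game has no pure Nash equilibrium.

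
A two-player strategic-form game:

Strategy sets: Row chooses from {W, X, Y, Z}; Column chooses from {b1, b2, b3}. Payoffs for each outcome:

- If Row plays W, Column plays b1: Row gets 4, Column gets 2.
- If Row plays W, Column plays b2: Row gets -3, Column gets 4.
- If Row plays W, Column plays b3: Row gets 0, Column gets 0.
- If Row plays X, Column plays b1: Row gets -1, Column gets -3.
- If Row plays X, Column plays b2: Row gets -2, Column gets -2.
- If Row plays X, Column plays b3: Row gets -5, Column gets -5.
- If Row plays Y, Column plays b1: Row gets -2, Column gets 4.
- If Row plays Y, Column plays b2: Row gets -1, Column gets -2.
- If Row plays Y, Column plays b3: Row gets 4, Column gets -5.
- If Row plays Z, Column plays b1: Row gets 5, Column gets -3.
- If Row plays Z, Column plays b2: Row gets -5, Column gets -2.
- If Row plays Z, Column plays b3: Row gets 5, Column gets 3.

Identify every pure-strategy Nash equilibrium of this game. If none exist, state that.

(Z, b3)

For each strategy profile, look for a profitable unilateral deviation.
(W, b1): Row can switch to Z (4 → 5). Not NE.
(W, b2): Row can switch to X (-3 → -2). Not NE.
(W, b3): Row can switch to Y (0 → 4). Not NE.
(X, b1): Row can switch to W (-1 → 4). Not NE.
(X, b2): Row can switch to Y (-2 → -1). Not NE.
(X, b3): Row can switch to W (-5 → 0). Not NE.
(Z, b3): Row gets 5, best alternative 4; Column gets 3, best alternative -2. No profitable deviation — NE.
(The remaining 5 profiles each have a profitable deviation by the same check.)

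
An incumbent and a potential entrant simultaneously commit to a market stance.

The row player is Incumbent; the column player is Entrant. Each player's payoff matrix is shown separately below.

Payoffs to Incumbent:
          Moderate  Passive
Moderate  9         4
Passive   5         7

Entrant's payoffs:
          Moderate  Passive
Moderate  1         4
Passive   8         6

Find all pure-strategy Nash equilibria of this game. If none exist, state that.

Incumbent against Moderate: payoffs 9, 5 → best response Moderate.
Incumbent against Passive: payoffs 4, 7 → best response Passive.
Entrant against Moderate: payoffs 1, 4 → best response Passive.
Entrant against Passive: payoffs 8, 6 → best response Moderate.
No profile is a mutual best response for all players.

There is no pure-strategy Nash equilibrium.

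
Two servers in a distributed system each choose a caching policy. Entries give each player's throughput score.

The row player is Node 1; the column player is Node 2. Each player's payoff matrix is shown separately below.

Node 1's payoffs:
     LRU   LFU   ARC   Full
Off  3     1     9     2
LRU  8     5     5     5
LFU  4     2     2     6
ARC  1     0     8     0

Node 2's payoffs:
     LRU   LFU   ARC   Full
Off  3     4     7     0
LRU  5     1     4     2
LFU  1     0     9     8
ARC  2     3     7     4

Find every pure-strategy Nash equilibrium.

For each strategy profile, look for a profitable unilateral deviation.
(Off, LRU): Node 1 can switch to LRU (3 → 8). Not NE.
(Off, LFU): Node 1 can switch to LRU (1 → 5). Not NE.
(Off, ARC): Node 1 gets 9, best alternative 8; Node 2 gets 7, best alternative 4. No profitable deviation — NE.
(Off, Full): Node 1 can switch to LRU (2 → 5). Not NE.
(LRU, LRU): Node 1 gets 8, best alternative 4; Node 2 gets 5, best alternative 4. No profitable deviation — NE.
(LRU, LFU): Node 2 can switch to LRU (1 → 5). Not NE.
(LRU, ARC): Node 1 can switch to Off (5 → 9). Not NE.
(LRU, Full): Node 1 can switch to LFU (5 → 6). Not NE.
(LFU, LRU): Node 1 can switch to LRU (4 → 8). Not NE.
(LFU, LFU): Node 1 can switch to LRU (2 → 5). Not NE.
(LFU, ARC): Node 1 can switch to Off (2 → 9). Not NE.
(LFU, Full): Node 2 can switch to ARC (8 → 9). Not NE.
(The remaining 4 profiles each have a profitable deviation by the same check.)

The pure Nash equilibria are (Off, ARC) and (LRU, LRU).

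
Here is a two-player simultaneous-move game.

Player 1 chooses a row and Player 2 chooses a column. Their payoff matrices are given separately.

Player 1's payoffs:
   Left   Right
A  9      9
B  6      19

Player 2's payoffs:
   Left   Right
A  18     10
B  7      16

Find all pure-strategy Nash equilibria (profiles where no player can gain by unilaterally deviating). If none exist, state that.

Mark each player's best response to every combination of opponents' strategies; a profile where every player is best-responding is a pure Nash equilibrium.
Player 1 against Left: payoffs 9, 6 → best response A.
Player 1 against Right: payoffs 9, 19 → best response B.
Player 2 against A: payoffs 18, 10 → best response Left.
Player 2 against B: payoffs 7, 16 → best response Right.
Mutual best responses: (A, Left); (B, Right).

The pure Nash equilibria are (A, Left); (B, Right).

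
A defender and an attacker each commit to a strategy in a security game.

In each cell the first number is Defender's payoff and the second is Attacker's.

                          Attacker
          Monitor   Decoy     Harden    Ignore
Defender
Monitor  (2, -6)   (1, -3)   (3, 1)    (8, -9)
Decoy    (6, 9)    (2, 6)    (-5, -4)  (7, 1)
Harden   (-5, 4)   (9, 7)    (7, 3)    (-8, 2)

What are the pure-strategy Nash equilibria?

(Decoy, Monitor); (Harden, Decoy)

Mark each player's best response to every combination of opponents' strategies; a profile where every player is best-responding is a pure Nash equilibrium.
Defender against Monitor: payoffs 2, 6, -5 → best response Decoy.
Defender against Decoy: payoffs 1, 2, 9 → best response Harden.
Defender against Harden: payoffs 3, -5, 7 → best response Harden.
Defender against Ignore: payoffs 8, 7, -8 → best response Monitor.
Attacker against Monitor: payoffs -6, -3, 1, -9 → best response Harden.
Attacker against Decoy: payoffs 9, 6, -4, 1 → best response Monitor.
Attacker against Harden: payoffs 4, 7, 3, 2 → best response Decoy.
Mutual best responses: (Decoy, Monitor); (Harden, Decoy).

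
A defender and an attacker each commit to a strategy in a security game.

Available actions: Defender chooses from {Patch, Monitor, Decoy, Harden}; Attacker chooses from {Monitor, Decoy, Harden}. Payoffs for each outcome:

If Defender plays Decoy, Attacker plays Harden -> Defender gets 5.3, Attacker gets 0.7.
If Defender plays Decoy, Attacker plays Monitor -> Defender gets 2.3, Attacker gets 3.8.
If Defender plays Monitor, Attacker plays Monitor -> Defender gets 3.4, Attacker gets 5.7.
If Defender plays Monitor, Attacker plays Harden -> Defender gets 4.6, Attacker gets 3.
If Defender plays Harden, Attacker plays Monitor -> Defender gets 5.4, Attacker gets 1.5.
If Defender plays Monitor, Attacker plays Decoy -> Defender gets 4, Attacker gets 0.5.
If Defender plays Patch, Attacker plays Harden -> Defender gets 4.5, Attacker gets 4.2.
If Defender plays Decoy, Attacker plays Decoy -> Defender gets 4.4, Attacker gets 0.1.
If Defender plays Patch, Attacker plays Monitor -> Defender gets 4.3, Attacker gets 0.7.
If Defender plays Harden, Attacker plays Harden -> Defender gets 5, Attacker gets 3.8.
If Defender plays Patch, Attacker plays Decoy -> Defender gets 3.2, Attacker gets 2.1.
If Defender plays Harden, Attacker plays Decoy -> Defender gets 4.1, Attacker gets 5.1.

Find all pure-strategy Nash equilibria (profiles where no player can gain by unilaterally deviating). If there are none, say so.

No pure-strategy Nash equilibrium.

Defender against Monitor: payoffs 4.3, 3.4, 2.3, 5.4 → best response Harden.
Defender against Decoy: payoffs 3.2, 4, 4.4, 4.1 → best response Decoy.
Defender against Harden: payoffs 4.5, 4.6, 5.3, 5 → best response Decoy.
Attacker against Patch: payoffs 0.7, 2.1, 4.2 → best response Harden.
Attacker against Monitor: payoffs 5.7, 0.5, 3 → best response Monitor.
Attacker against Decoy: payoffs 3.8, 0.1, 0.7 → best response Monitor.
Attacker against Harden: payoffs 1.5, 5.1, 3.8 → best response Decoy.
No profile is a mutual best response for all players.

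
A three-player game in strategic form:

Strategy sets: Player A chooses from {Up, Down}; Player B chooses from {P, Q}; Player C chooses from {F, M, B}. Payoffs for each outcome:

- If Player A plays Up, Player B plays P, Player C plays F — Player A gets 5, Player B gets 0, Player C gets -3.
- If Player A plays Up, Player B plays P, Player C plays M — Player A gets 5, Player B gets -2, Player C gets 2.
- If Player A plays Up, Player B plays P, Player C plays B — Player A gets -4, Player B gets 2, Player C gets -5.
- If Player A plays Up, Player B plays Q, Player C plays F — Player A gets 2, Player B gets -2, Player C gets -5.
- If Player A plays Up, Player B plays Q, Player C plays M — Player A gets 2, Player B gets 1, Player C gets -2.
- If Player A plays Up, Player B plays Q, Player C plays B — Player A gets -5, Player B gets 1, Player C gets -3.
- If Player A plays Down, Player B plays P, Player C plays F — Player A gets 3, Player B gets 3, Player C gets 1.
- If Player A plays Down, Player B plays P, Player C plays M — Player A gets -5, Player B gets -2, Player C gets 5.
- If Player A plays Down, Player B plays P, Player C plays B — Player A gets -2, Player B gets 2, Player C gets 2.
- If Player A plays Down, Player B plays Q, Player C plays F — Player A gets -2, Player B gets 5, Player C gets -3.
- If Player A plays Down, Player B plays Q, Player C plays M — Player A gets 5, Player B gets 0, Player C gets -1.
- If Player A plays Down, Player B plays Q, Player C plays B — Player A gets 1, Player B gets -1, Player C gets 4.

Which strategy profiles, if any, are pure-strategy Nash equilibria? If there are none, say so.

There is no pure-strategy Nash equilibrium.

For each player, find the best response to each opponent profile; mutual best responses are the pure NE.
Player A against (P, F): payoffs 5, 3 → best response Up.
Player A against (P, M): payoffs 5, -5 → best response Up.
Player A against (P, B): payoffs -4, -2 → best response Down.
Player A against (Q, F): payoffs 2, -2 → best response Up.
Player A against (Q, M): payoffs 2, 5 → best response Down.
Player A against (Q, B): payoffs -5, 1 → best response Down.
Player B against (Up, F): payoffs 0, -2 → best response P.
Player B against (Up, M): payoffs -2, 1 → best response Q.
Player B against (Up, B): payoffs 2, 1 → best response P.
Player B against (Down, F): payoffs 3, 5 → best response Q.
Player B against (Down, M): payoffs -2, 0 → best response Q.
Player B against (Down, B): payoffs 2, -1 → best response P.
Player C against (Up, P): payoffs -3, 2, -5 → best response M.
Player C against (Up, Q): payoffs -5, -2, -3 → best response M.
Player C against (Down, P): payoffs 1, 5, 2 → best response M.
Player C against (Down, Q): payoffs -3, -1, 4 → best response B.
No profile is a mutual best response for all players.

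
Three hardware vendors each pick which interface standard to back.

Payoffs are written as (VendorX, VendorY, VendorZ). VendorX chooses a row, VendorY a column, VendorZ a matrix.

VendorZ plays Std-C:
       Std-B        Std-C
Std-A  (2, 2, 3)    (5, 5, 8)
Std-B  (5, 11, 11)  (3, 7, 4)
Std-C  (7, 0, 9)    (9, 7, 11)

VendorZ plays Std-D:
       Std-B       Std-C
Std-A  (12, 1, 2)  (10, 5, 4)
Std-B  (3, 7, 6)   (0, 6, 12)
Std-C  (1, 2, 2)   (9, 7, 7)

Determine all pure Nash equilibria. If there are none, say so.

Pure NE: (Std-C, Std-C, Std-C)

(Std-A, Std-B, Std-C): VendorX can switch to Std-B (2 → 5). Not NE.
(Std-A, Std-B, Std-D): VendorY can switch to Std-C (1 → 5). Not NE.
(Std-A, Std-C, Std-C): VendorX can switch to Std-C (5 → 9). Not NE.
(Std-A, Std-C, Std-D): VendorZ can switch to Std-C (4 → 8). Not NE.
(Std-B, Std-B, Std-C): VendorX can switch to Std-C (5 → 7). Not NE.
(Std-B, Std-B, Std-D): VendorX can switch to Std-A (3 → 12). Not NE.
(Std-C, Std-C, Std-C): VendorX gets 9, best alternative 5; VendorY gets 7, best alternative 0; VendorZ gets 11, best alternative 7. No profitable deviation — NE.
(The remaining 5 profiles each have a profitable deviation by the same check.)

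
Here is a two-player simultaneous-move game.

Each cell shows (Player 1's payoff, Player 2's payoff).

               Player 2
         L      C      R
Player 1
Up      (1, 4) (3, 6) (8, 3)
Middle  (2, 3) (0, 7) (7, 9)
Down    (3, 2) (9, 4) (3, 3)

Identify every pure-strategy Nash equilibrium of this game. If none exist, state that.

(Down, C)

Check each profile: it is a Nash equilibrium iff no player can strictly gain by switching unilaterally.
(Up, L): Player 1 can switch to Middle (1 → 2). Not NE.
(Up, C): Player 1 can switch to Down (3 → 9). Not NE.
(Up, R): Player 2 can switch to L (3 → 4). Not NE.
(Middle, L): Player 1 can switch to Down (2 → 3). Not NE.
(Middle, C): Player 1 can switch to Up (0 → 3). Not NE.
(Middle, R): Player 1 can switch to Up (7 → 8). Not NE.
(Down, L): Player 2 can switch to C (2 → 4). Not NE.
(Down, C): Player 1 gets 9, best alternative 3; Player 2 gets 4, best alternative 3. No profitable deviation — NE.
(Down, R): Player 1 can switch to Up (3 → 8). Not NE.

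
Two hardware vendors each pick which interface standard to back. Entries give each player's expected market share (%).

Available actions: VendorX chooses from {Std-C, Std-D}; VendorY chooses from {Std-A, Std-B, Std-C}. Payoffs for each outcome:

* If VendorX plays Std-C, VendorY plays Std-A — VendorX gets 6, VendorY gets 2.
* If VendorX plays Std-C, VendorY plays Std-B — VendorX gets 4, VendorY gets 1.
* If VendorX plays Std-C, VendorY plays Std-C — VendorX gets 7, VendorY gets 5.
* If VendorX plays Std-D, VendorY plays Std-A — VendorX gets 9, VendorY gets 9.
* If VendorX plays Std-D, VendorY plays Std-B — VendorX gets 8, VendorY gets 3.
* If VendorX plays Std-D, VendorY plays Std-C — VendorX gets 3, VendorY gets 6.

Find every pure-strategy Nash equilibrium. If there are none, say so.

VendorX against Std-A: payoffs 6, 9 → best response Std-D.
VendorX against Std-B: payoffs 4, 8 → best response Std-D.
VendorX against Std-C: payoffs 7, 3 → best response Std-C.
VendorY against Std-C: payoffs 2, 1, 5 → best response Std-C.
VendorY against Std-D: payoffs 9, 3, 6 → best response Std-A.
Mutual best responses: (Std-C, Std-C); (Std-D, Std-A).

Pure-strategy Nash equilibria: (Std-C, Std-C); (Std-D, Std-A)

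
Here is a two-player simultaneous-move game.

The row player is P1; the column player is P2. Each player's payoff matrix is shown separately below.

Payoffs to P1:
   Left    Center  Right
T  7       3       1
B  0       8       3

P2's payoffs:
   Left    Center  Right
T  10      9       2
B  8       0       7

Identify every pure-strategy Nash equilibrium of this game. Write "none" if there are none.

P1 against Left: payoffs 7, 0 → best response T.
P1 against Center: payoffs 3, 8 → best response B.
P1 against Right: payoffs 1, 3 → best response B.
P2 against T: payoffs 10, 9, 2 → best response Left.
P2 against B: payoffs 8, 0, 7 → best response Left.
Mutual best responses: (T, Left).

The unique pure-strategy Nash equilibrium is (T, Left).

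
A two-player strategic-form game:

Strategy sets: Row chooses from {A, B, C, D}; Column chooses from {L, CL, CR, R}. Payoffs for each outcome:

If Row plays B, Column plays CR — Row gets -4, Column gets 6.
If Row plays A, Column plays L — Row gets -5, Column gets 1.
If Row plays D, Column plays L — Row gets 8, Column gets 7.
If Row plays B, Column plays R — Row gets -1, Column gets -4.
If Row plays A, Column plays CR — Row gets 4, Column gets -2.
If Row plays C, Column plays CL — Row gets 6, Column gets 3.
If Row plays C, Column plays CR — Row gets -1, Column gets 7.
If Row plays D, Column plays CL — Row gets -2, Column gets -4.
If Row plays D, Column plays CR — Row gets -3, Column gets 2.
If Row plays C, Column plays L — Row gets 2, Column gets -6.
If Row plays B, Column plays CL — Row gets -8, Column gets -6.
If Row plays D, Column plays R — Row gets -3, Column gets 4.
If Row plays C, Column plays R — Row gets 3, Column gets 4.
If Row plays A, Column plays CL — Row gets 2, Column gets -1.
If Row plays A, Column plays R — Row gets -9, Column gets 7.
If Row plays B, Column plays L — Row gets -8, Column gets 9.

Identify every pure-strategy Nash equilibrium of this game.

(D, L)

For each player, find the best response to each opponent profile; mutual best responses are the pure NE.
Row against L: payoffs -5, -8, 2, 8 → best response D.
Row against CL: payoffs 2, -8, 6, -2 → best response C.
Row against CR: payoffs 4, -4, -1, -3 → best response A.
Row against R: payoffs -9, -1, 3, -3 → best response C.
Column against A: payoffs 1, -1, -2, 7 → best response R.
Column against B: payoffs 9, -6, 6, -4 → best response L.
Column against C: payoffs -6, 3, 7, 4 → best response CR.
Column against D: payoffs 7, -4, 2, 4 → best response L.
Mutual best responses: (D, L).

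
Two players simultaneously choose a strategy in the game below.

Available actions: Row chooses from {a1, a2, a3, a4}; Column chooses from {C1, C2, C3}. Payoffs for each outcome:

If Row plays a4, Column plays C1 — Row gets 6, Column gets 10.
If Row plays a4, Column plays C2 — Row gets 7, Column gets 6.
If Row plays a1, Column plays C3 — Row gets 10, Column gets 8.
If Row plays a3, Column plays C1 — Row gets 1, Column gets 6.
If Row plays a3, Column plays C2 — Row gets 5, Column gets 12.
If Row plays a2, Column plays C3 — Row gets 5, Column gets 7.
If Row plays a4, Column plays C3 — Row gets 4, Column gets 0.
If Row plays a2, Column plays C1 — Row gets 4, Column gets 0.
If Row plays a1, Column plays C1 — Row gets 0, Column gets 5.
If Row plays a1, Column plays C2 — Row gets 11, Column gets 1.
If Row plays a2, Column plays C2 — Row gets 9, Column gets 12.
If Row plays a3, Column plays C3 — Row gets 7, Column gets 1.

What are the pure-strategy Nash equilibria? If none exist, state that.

(a1, C3), (a4, C1)

Row against C1: payoffs 0, 4, 1, 6 → best response a4.
Row against C2: payoffs 11, 9, 5, 7 → best response a1.
Row against C3: payoffs 10, 5, 7, 4 → best response a1.
Column against a1: payoffs 5, 1, 8 → best response C3.
Column against a2: payoffs 0, 12, 7 → best response C2.
Column against a3: payoffs 6, 12, 1 → best response C2.
Column against a4: payoffs 10, 6, 0 → best response C1.
Mutual best responses: (a1, C3); (a4, C1).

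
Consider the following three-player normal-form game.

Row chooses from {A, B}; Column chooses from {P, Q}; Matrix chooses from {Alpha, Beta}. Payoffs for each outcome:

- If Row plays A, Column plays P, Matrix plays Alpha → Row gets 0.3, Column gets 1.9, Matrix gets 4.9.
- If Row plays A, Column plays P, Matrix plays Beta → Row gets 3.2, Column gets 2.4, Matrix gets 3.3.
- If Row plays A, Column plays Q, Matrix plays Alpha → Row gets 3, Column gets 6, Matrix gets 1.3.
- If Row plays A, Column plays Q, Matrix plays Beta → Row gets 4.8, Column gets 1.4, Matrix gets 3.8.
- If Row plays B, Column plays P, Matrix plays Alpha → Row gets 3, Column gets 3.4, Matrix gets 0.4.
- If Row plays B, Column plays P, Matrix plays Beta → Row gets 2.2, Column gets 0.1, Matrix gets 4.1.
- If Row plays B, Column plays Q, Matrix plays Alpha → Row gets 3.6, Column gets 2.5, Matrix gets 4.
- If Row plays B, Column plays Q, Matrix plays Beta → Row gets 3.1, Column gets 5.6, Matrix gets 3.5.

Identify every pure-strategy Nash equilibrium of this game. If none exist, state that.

There is no pure-strategy Nash equilibrium.

(A, P, Alpha): Row can switch to B (0.3 → 3). Not NE.
(A, P, Beta): Matrix can switch to Alpha (3.3 → 4.9). Not NE.
(A, Q, Alpha): Row can switch to B (3 → 3.6). Not NE.
(A, Q, Beta): Column can switch to P (1.4 → 2.4). Not NE.
(B, P, Alpha): Matrix can switch to Beta (0.4 → 4.1). Not NE.
(B, P, Beta): Row can switch to A (2.2 → 3.2). Not NE.
(B, Q, Alpha): Column can switch to P (2.5 → 3.4). Not NE.
(B, Q, Beta): Row can switch to A (3.1 → 4.8). Not NE.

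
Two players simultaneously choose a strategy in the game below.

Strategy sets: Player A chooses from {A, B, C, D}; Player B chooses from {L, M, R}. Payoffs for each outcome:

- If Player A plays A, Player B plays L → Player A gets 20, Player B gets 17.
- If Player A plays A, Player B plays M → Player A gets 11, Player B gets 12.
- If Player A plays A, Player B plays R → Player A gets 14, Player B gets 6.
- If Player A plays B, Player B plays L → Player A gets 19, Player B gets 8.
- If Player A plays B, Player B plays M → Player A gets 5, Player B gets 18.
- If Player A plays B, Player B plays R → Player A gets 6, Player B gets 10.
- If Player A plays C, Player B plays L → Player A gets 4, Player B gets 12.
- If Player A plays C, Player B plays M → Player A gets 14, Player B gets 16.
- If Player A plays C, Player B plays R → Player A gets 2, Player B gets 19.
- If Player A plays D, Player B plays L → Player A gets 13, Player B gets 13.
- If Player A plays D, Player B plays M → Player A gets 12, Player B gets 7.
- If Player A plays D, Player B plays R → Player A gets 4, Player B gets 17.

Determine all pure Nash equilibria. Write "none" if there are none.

For each strategy profile, look for a profitable unilateral deviation.
(A, L): Player A gets 20, best alternative 19; Player B gets 17, best alternative 12. No profitable deviation — NE.
(A, M): Player A can switch to C (11 → 14). Not NE.
(A, R): Player B can switch to L (6 → 17). Not NE.
(B, L): Player A can switch to A (19 → 20). Not NE.
(B, M): Player A can switch to A (5 → 11). Not NE.
(B, R): Player A can switch to A (6 → 14). Not NE.
(C, L): Player A can switch to A (4 → 20). Not NE.
(C, M): Player B can switch to R (16 → 19). Not NE.
(C, R): Player A can switch to A (2 → 14). Not NE.
(D, L): Player A can switch to A (13 → 20). Not NE.
(D, M): Player A can switch to C (12 → 14). Not NE.
(The remaining 1 profile has a profitable deviation by the same check.)

(A, L)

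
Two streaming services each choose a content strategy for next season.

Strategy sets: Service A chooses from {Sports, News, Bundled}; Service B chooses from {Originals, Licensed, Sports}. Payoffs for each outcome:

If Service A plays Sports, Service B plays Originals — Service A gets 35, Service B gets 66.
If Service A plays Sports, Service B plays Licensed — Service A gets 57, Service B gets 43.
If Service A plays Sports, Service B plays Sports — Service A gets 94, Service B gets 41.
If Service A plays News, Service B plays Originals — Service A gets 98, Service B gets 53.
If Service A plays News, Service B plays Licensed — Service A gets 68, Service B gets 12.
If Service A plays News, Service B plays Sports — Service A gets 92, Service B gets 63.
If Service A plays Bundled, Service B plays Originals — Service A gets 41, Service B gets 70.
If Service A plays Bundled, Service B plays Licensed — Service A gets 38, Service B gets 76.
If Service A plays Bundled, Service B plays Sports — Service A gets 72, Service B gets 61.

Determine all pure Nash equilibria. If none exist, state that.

Service A against Originals: payoffs 35, 98, 41 → best response News.
Service A against Licensed: payoffs 57, 68, 38 → best response News.
Service A against Sports: payoffs 94, 92, 72 → best response Sports.
Service B against Sports: payoffs 66, 43, 41 → best response Originals.
Service B against News: payoffs 53, 12, 63 → best response Sports.
Service B against Bundled: payoffs 70, 76, 61 → best response Licensed.
No profile is a mutual best response for all players.

There is no pure-strategy Nash equilibrium.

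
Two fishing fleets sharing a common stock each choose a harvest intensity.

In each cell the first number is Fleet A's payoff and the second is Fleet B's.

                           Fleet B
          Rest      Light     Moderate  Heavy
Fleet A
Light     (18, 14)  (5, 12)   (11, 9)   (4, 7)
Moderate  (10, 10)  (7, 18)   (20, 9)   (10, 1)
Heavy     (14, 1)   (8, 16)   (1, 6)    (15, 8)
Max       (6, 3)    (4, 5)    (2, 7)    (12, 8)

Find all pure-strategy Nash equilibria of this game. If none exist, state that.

Fleet A against Rest: payoffs 18, 10, 14, 6 → best response Light.
Fleet A against Light: payoffs 5, 7, 8, 4 → best response Heavy.
Fleet A against Moderate: payoffs 11, 20, 1, 2 → best response Moderate.
Fleet A against Heavy: payoffs 4, 10, 15, 12 → best response Heavy.
Fleet B against Light: payoffs 14, 12, 9, 7 → best response Rest.
Fleet B against Moderate: payoffs 10, 18, 9, 1 → best response Light.
Fleet B against Heavy: payoffs 1, 16, 6, 8 → best response Light.
Fleet B against Max: payoffs 3, 5, 7, 8 → best response Heavy.
Mutual best responses: (Light, Rest); (Heavy, Light).

The pure Nash equilibria are (Light, Rest); (Heavy, Light).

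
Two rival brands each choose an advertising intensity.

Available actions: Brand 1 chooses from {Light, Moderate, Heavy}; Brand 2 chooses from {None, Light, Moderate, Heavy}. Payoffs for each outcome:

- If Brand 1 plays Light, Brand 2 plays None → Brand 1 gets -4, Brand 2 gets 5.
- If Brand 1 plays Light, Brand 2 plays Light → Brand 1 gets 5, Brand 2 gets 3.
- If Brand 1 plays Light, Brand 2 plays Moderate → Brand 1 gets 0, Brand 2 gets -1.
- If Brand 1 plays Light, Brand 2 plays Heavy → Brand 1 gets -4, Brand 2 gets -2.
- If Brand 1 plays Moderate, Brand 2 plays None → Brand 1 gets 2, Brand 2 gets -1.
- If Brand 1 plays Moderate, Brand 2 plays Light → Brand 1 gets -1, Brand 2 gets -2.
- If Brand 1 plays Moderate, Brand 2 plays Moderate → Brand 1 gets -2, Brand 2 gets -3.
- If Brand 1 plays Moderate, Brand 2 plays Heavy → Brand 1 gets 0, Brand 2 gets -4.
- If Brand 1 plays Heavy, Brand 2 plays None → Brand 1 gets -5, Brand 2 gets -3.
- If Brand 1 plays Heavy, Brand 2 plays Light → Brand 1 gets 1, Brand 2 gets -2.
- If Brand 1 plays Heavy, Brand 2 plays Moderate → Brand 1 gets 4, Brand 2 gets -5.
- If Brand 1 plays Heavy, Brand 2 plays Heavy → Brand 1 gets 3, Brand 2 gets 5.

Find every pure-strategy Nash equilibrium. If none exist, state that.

Brand 1 against None: payoffs -4, 2, -5 → best response Moderate.
Brand 1 against Light: payoffs 5, -1, 1 → best response Light.
Brand 1 against Moderate: payoffs 0, -2, 4 → best response Heavy.
Brand 1 against Heavy: payoffs -4, 0, 3 → best response Heavy.
Brand 2 against Light: payoffs 5, 3, -1, -2 → best response None.
Brand 2 against Moderate: payoffs -1, -2, -3, -4 → best response None.
Brand 2 against Heavy: payoffs -3, -2, -5, 5 → best response Heavy.
Mutual best responses: (Moderate, None); (Heavy, Heavy).

The pure Nash equilibria are (Moderate, None), (Heavy, Heavy).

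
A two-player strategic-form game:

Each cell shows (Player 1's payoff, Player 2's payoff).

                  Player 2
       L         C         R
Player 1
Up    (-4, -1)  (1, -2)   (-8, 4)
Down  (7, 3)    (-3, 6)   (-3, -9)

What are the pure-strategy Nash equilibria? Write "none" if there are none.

There is no pure-strategy Nash equilibrium.

For each player, find the best response to each opponent profile; mutual best responses are the pure NE.
Player 1 against L: payoffs -4, 7 → best response Down.
Player 1 against C: payoffs 1, -3 → best response Up.
Player 1 against R: payoffs -8, -3 → best response Down.
Player 2 against Up: payoffs -1, -2, 4 → best response R.
Player 2 against Down: payoffs 3, 6, -9 → best response C.
No profile is a mutual best response for all players.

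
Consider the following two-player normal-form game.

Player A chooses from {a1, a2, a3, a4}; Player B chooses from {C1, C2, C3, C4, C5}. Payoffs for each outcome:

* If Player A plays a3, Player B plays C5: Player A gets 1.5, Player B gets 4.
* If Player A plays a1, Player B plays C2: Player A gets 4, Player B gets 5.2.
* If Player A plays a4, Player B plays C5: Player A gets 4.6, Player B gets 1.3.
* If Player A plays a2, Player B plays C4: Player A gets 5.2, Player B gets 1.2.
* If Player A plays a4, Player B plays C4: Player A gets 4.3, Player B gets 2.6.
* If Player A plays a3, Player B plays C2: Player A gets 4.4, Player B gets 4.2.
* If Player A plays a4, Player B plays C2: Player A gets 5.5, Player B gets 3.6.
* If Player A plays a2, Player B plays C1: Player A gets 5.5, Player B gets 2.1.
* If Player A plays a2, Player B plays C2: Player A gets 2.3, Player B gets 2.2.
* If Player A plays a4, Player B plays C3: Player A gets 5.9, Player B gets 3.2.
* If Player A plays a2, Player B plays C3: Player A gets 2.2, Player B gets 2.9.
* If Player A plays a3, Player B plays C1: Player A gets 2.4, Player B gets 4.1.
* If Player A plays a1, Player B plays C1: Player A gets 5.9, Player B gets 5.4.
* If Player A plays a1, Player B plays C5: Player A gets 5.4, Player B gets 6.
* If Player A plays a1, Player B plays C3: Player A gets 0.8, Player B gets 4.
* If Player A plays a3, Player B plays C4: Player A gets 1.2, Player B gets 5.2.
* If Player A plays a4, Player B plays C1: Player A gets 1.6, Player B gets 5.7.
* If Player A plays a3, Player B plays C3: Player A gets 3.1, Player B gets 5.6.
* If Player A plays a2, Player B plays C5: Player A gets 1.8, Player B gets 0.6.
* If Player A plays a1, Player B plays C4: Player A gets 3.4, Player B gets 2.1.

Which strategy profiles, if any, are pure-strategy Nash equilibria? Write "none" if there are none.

Pure NE: (a1, C5)

(a1, C1): Player B can switch to C5 (5.4 → 6). Not NE.
(a1, C2): Player A can switch to a3 (4 → 4.4). Not NE.
(a1, C3): Player A can switch to a2 (0.8 → 2.2). Not NE.
(a1, C4): Player A can switch to a2 (3.4 → 5.2). Not NE.
(a1, C5): Player A gets 5.4, best alternative 4.6; Player B gets 6, best alternative 5.4. No profitable deviation — NE.
(a2, C1): Player A can switch to a1 (5.5 → 5.9). Not NE.
(a2, C2): Player A can switch to a1 (2.3 → 4). Not NE.
(a2, C3): Player A can switch to a3 (2.2 → 3.1). Not NE.
(a2, C4): Player B can switch to C1 (1.2 → 2.1). Not NE.
(The remaining 11 profiles each have a profitable deviation by the same check.)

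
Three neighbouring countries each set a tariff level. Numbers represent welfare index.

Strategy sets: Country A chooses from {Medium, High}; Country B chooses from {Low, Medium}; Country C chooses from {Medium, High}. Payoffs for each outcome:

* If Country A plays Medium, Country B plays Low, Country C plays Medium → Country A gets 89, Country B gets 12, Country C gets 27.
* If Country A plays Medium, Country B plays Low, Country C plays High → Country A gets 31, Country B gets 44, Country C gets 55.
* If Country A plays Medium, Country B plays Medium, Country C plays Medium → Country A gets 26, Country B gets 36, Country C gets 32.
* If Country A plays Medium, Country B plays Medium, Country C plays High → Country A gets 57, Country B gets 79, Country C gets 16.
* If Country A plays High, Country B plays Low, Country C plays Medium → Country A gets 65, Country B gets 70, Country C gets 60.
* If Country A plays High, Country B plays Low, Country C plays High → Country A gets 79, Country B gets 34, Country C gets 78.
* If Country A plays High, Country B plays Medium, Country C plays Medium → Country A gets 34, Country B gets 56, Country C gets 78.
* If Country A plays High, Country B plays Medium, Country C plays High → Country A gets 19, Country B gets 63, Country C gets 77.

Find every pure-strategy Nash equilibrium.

(Medium, Low, Medium): Country B can switch to Medium (12 → 36). Not NE.
(Medium, Low, High): Country A can switch to High (31 → 79). Not NE.
(Medium, Medium, Medium): Country A can switch to High (26 → 34). Not NE.
(Medium, Medium, High): Country C can switch to Medium (16 → 32). Not NE.
(High, Low, Medium): Country A can switch to Medium (65 → 89). Not NE.
(High, Low, High): Country B can switch to Medium (34 → 63). Not NE.
(High, Medium, Medium): Country B can switch to Low (56 → 70). Not NE.
(High, Medium, High): Country A can switch to Medium (19 → 57). Not NE.

There is no pure-strategy Nash equilibrium.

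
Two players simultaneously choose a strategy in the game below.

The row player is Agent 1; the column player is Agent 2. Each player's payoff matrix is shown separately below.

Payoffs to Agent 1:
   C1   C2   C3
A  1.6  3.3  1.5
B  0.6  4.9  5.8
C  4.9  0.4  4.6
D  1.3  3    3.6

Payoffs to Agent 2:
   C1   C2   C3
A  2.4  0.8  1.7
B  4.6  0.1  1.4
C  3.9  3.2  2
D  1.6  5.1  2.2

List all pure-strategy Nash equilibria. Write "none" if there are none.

(C, C1)

(A, C1): Agent 1 can switch to C (1.6 → 4.9). Not NE.
(A, C2): Agent 1 can switch to B (3.3 → 4.9). Not NE.
(A, C3): Agent 1 can switch to B (1.5 → 5.8). Not NE.
(B, C1): Agent 1 can switch to A (0.6 → 1.6). Not NE.
(B, C2): Agent 2 can switch to C1 (0.1 → 4.6). Not NE.
(B, C3): Agent 2 can switch to C1 (1.4 → 4.6). Not NE.
(C, C1): Agent 1 gets 4.9, best alternative 1.6; Agent 2 gets 3.9, best alternative 3.2. No profitable deviation — NE.
(C, C2): Agent 1 can switch to A (0.4 → 3.3). Not NE.
(C, C3): Agent 1 can switch to B (4.6 → 5.8). Not NE.
(D, C1): Agent 1 can switch to A (1.3 → 1.6). Not NE.
(D, C2): Agent 1 can switch to A (3 → 3.3). Not NE.
(The remaining 1 profile has a profitable deviation by the same check.)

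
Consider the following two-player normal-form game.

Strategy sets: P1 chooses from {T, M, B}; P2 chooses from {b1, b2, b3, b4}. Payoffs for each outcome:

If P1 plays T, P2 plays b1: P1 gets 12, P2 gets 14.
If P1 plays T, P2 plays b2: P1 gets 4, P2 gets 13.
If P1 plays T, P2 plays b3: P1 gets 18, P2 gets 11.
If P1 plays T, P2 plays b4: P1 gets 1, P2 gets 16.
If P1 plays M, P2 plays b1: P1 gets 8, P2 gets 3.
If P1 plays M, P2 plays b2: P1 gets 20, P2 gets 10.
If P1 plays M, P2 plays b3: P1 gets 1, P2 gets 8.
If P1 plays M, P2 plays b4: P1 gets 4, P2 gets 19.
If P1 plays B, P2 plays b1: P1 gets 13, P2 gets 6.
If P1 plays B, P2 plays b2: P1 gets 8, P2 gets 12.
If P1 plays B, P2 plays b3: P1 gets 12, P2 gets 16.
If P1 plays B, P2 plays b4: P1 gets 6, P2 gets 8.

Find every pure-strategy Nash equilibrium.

(T, b1): P1 can switch to B (12 → 13). Not NE.
(T, b2): P1 can switch to M (4 → 20). Not NE.
(T, b3): P2 can switch to b1 (11 → 14). Not NE.
(T, b4): P1 can switch to M (1 → 4). Not NE.
(M, b1): P1 can switch to T (8 → 12). Not NE.
(M, b2): P2 can switch to b4 (10 → 19). Not NE.
(M, b3): P1 can switch to T (1 → 18). Not NE.
(M, b4): P1 can switch to B (4 → 6). Not NE.
(The remaining 4 profiles each have a profitable deviation by the same check.)

No pure-strategy Nash equilibrium.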